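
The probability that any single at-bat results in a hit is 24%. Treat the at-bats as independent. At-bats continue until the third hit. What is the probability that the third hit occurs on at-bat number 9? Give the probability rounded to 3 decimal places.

0.075

Y = trial on which the third success occurs; negative binomial, r=3, p=0.24.
P(Y=9) = C(8,2) · p^3 · (1−p)^6
= 28 · 0.013824 · 0.1927 = 0.07459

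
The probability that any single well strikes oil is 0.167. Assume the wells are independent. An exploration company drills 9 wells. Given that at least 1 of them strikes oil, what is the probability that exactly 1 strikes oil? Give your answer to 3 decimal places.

X ~ Binomial(9, 0.167). Want P(X=1 | X≥1) = P(X=1) / P(X≥1).
P(X=1) = C(9,1)·0.167^1·0.833^8 = 0.34843
P(X≥1) = 1 − 0.19311 = 0.80689
Ratio = 0.34843 / 0.80689 = 0.43182

0.432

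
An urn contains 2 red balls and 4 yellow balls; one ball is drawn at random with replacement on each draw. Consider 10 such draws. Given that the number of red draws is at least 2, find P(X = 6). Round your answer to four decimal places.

X ~ Binomial(10, 0.333333). Want P(X=6 | X≥2) = P(X=6) / P(X≥2).
P(X=6) = C(10,6)·0.333333^6·0.666667^4 = 0.056902
P(X≥2) = 1 − 0.017342 − 0.086708 = 0.895951
Ratio = 0.056902 / 0.895951 = 0.063510

0.0635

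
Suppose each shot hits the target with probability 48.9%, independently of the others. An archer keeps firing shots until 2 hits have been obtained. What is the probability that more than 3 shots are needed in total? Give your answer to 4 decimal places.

Needing more than 3 shots ⇔ fewer than 2 successes in the first 3. With X ~ Binomial(3, 0.489), P(Y > 3) = P(X ≤ 1).
  k=0: C(3,0)·0.489^0·0.511^3 = 0.133433
  k=1: C(3,1)·0.489^1·0.511^2 = 0.383065
P(X ≤ 1) = 0.516497

0.5165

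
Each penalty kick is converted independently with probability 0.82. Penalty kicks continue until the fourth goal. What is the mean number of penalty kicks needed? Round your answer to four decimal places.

Y = total penalty kicks until the fourth success; negative binomial with r=4, p=0.82.
E[Y] = r / p = 4 / 0.82 = 4.878049

4.8780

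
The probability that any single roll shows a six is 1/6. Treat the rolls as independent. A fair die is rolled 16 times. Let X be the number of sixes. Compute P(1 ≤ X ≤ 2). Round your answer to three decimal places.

X ~ Binomial(16, 0.166667); P(1 ≤ X ≤ 2) = Σ C(16,k) p^k (1−p)^(16−k) over k:
  k=1: C(16,1)·0.166667^1·0.833333^15 = 0.17308
  k=2: C(16,2)·0.166667^2·0.833333^14 = 0.25962
Total = 0.43270

0.433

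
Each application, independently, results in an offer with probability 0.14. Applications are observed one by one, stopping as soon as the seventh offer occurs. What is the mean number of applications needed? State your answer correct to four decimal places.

50.0000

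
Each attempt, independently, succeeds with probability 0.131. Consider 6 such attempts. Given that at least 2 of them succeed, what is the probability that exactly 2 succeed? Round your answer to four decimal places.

0.8162

X ~ Binomial(6, 0.131). Want P(X=2 | X≥2) = P(X=2) / P(X≥2).
P(X=2) = C(6,2)·0.131^2·0.869^4 = 0.146796
P(X≥2) = 1 − 0.430644 − 0.389513 = 0.179843
Ratio = 0.146796 / 0.179843 = 0.816242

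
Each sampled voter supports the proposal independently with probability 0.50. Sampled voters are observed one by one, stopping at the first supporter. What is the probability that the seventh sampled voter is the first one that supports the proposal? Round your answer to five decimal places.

Geometric (trials to first success), p = 0.50.
P(Y = 7) = (1−p)^6 · p = 0.015625 · 0.50 = 0.0078125

0.00781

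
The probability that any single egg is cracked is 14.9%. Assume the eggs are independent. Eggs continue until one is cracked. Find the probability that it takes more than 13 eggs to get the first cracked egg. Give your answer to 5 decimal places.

Y = number of eggs to the first success; geometric, p = 0.149.
P(Y > 13) = P(first 13 all fail) = (1−p)^13 = 0.1227677

0.12277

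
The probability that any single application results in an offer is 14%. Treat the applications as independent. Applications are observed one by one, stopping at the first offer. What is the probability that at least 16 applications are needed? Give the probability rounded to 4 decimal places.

Y = number of applications to the first success; geometric, p = 0.14.
P(Y > 15) = P(first 15 all fail) = (1−p)^15 = 0.104106

0.1041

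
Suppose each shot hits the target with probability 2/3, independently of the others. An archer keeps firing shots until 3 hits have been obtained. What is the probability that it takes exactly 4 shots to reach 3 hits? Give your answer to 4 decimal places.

Y = trial on which the third success occurs; negative binomial, r=3, p=0.666667.
P(Y=4) = C(3,2) · p^3 · (1−p)^1
= 3 · 0.2963 · 0.33333 = 0.296296

0.2963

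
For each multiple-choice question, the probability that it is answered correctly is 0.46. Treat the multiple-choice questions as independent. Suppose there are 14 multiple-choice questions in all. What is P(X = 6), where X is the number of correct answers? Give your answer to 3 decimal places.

0.206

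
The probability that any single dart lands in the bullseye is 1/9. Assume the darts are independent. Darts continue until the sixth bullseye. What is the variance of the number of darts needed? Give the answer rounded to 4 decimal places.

432.0000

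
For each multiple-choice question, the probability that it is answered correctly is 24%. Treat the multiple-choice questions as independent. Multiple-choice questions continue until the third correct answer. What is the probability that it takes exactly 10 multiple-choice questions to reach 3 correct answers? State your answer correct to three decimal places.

0.073

Y = trial on which the third success occurs; negative binomial, r=3, p=0.24.
P(Y=10) = C(9,2) · p^3 · (1−p)^7
= 36 · 0.013824 · 0.14645 = 0.07288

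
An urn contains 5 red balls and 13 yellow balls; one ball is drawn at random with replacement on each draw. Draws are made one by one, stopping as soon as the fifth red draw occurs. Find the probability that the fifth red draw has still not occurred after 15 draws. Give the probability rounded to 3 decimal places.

0.592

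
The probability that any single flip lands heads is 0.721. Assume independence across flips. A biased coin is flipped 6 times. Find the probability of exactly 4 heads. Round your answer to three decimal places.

0.316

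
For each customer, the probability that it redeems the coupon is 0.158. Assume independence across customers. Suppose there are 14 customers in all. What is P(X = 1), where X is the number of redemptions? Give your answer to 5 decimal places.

X ~ Binomial(n=14, p=0.158).
P(X=1) = C(14,1) · p^1 · (1−p)^13
= 14 · 0.158 · 0.10692 = 0.2365061

0.23651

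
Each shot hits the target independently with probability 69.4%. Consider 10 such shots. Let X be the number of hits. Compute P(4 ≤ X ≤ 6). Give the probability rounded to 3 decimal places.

0.355

X ~ Binomial(10, 0.694); P(4 ≤ X ≤ 6) = Σ C(10,k) p^k (1−p)^(10−k) over k:
  k=4: C(10,4)·0.694^4·0.306^6 = 0.03999
  k=5: C(10,5)·0.694^5·0.306^5 = 0.10884
  k=6: C(10,6)·0.694^6·0.306^4 = 0.20571
Total = 0.35455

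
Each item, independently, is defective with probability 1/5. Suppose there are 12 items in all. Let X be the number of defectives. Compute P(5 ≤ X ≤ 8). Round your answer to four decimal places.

X ~ Binomial(12, 0.20); P(5 ≤ X ≤ 8) = Σ C(12,k) p^k (1−p)^(12−k) over k:
  k=5: C(12,5)·0.20^5·0.80^7 = 0.053150
  k=6: C(12,6)·0.20^6·0.80^6 = 0.015502
  k=7: C(12,7)·0.20^7·0.80^5 = 0.003322
  k=8: C(12,8)·0.20^8·0.80^4 = 0.000519
Total = 0.072493

0.0725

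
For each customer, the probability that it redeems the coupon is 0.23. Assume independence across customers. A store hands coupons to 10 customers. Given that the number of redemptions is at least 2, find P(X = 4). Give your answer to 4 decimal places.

0.1730

X ~ Binomial(10, 0.23). Want P(X=4 | X≥2) = P(X=4) / P(X≥2).
P(X=4) = C(10,4)·0.23^4·0.77^6 = 0.122483
P(X≥2) = 1 − 0.073267 − 0.218849 = 0.707884
Ratio = 0.122483 / 0.707884 = 0.173027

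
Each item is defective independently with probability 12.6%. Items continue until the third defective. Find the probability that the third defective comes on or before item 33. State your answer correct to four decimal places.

0.8035

Finishing within 33 items ⇔ at least 3 successes in the first 33. With X ~ Binomial(33, 0.126), P(Y ≤ 33) = 1 − P(X ≤ 2).
  k=0: C(33,0)·0.126^0·0.874^33 = 0.011746
  k=1: C(33,1)·0.126^1·0.874^32 = 0.055879
  k=2: C(33,2)·0.126^2·0.874^31 = 0.128893
1 − 0.196518 = 0.803482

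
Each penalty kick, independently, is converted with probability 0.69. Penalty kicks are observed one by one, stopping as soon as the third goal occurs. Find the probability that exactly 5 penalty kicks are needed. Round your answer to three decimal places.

0.189

Y = trial on which the third success occurs; negative binomial, r=3, p=0.69.
P(Y=5) = C(4,2) · p^3 · (1−p)^2
= 6 · 0.32851 · 0.0961 = 0.18942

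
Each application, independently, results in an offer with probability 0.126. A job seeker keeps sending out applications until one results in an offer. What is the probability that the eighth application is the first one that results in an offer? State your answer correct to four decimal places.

Geometric (trials to first success), p = 0.126.
P(Y = 8) = (1−p)^7 · p = 0.38957 · 0.126 = 0.049085

0.0491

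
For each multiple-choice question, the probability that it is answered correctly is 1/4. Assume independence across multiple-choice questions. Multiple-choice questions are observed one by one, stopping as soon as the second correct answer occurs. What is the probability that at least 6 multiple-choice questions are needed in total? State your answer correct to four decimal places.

0.6328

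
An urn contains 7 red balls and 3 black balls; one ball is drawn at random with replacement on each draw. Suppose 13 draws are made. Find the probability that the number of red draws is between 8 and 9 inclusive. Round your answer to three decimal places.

0.414

X ~ Binomial(13, 0.70); P(8 ≤ X ≤ 9) = Σ C(13,k) p^k (1−p)^(13−k) over k:
  k=8: C(13,8)·0.70^8·0.30^5 = 0.18029
  k=9: C(13,9)·0.70^9·0.30^4 = 0.23371
Total = 0.41400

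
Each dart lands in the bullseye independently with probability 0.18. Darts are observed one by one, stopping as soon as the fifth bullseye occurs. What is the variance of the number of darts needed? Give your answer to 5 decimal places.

Y = total darts until the fifth success; negative binomial with r=5, p=0.18.
Var(Y) = r(1−p)/p² = 5·0.82 / 0.18² = 126.5432099

126.54321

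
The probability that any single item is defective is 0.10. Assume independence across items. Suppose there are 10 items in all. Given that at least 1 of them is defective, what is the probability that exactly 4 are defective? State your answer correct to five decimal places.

0.01713

X ~ Binomial(10, 0.10). Want P(X=4 | X≥1) = P(X=4) / P(X≥1).
P(X=4) = C(10,4)·0.10^4·0.90^6 = 0.0111603
P(X≥1) = 1 − 0.3486784 = 0.6513216
Ratio = 0.0111603 / 0.6513216 = 0.0171348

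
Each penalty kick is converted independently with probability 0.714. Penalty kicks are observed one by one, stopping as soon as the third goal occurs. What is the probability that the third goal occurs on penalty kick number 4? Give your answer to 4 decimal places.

Y = trial on which the third success occurs; negative binomial, r=3, p=0.714.
P(Y=4) = C(3,2) · p^3 · (1−p)^1
= 3 · 0.36399 · 0.286 = 0.312307

0.3123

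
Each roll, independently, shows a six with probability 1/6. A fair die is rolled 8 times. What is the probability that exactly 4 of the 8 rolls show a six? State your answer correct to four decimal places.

0.0260

X ~ Binomial(n=8, p=0.166667).
P(X=4) = C(8,4) · p^4 · (1−p)^4
= 70 · 0.0007716 · 0.48225 = 0.026048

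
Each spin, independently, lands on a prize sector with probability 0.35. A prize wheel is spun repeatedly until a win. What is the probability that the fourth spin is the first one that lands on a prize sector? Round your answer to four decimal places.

0.0961

Geometric (trials to first success), p = 0.35.
P(Y = 4) = (1−p)^3 · p = 0.27463 · 0.35 = 0.096119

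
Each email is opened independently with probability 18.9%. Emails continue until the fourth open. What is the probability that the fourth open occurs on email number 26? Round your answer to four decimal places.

0.0292

Y = trial on which the fourth success occurs; negative binomial, r=4, p=0.189.
P(Y=26) = C(25,3) · p^4 · (1−p)^22
= 2300 · 0.001276 · 0.0099646 = 0.029244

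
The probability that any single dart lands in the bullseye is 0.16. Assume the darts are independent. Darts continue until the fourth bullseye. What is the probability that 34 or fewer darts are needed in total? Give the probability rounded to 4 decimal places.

0.8157

Finishing within 34 darts ⇔ at least 4 successes in the first 34. With X ~ Binomial(34, 0.16), P(Y ≤ 34) = 1 − P(X ≤ 3).
  k=0: C(34,0)·0.16^0·0.84^34 = 0.002664
  k=1: C(34,1)·0.16^1·0.84^33 = 0.017251
  k=2: C(34,2)·0.16^2·0.84^32 = 0.054218
  k=3: C(34,3)·0.16^3·0.84^31 = 0.110156
1 − 0.184289 = 0.815711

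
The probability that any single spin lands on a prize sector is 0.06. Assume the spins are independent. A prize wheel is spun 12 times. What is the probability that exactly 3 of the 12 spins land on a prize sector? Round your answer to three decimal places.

0.027

X ~ Binomial(n=12, p=0.06).
P(X=3) = C(12,3) · p^3 · (1−p)^9
= 220 · 0.000216 · 0.57299 = 0.02723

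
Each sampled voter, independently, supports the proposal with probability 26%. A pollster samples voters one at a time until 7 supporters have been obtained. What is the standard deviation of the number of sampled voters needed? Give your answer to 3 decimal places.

Y = total sampled voters until the seventh success; negative binomial with r=7, p=0.26.
SD(Y) = √[r(1−p)/p²] = √(76.62722) = 8.75370

8.754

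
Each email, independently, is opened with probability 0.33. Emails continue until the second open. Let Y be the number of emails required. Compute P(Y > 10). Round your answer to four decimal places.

0.1080

Needing more than 10 emails ⇔ fewer than 2 successes in the first 10. With X ~ Binomial(10, 0.33), P(Y > 10) = P(X ≤ 1).
  k=0: C(10,0)·0.33^0·0.67^10 = 0.018228
  k=1: C(10,1)·0.33^1·0.67^9 = 0.089782
P(X ≤ 1) = 0.108010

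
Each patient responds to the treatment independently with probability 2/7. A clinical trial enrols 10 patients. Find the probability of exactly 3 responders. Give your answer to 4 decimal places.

X ~ Binomial(n=10, p=0.285714).
P(X=3) = C(10,3) · p^3 · (1−p)^7
= 120 · 0.023324 · 0.094865 = 0.265510

0.2655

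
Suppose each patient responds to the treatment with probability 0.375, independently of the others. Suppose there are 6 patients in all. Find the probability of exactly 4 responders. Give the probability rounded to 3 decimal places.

X ~ Binomial(n=6, p=0.375).
P(X=4) = C(6,4) · p^4 · (1−p)^2
= 15 · 0.019775 · 0.39062 = 0.11587

0.116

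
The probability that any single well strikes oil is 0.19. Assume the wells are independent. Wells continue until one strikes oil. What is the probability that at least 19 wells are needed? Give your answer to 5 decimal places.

0.02253

Y = number of wells to the first success; geometric, p = 0.19.
P(Y > 18) = P(first 18 all fail) = (1−p)^18 = 0.0225284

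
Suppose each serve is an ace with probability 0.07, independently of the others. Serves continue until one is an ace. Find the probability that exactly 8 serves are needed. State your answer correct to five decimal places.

0.04212

Geometric (trials to first success), p = 0.07.
P(Y = 8) = (1−p)^7 · p = 0.6017 · 0.07 = 0.0421191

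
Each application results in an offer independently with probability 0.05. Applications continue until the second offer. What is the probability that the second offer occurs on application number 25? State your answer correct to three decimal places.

0.018

Y = trial on which the second success occurs; negative binomial, r=2, p=0.05.
P(Y=25) = C(24,1) · p^2 · (1−p)^23
= 24 · 0.0025 · 0.30736 = 0.01844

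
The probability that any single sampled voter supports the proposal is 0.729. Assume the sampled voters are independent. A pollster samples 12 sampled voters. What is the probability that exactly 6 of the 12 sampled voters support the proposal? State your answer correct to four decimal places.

0.0549

X ~ Binomial(n=12, p=0.729).
P(X=6) = C(12,6) · p^6 · (1−p)^6
= 924 · 0.15009 · 0.00039611 = 0.054935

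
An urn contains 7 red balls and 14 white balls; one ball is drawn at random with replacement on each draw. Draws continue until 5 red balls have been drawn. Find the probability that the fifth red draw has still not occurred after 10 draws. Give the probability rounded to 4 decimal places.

0.7869

Needing more than 10 draws ⇔ fewer than 5 successes in the first 10. With X ~ Binomial(10, 0.333333), P(Y > 10) = P(X ≤ 4).
  k=0: C(10,0)·0.333333^0·0.666667^10 = 0.017342
  k=1: C(10,1)·0.333333^1·0.666667^9 = 0.086708
  k=2: C(10,2)·0.333333^2·0.666667^8 = 0.195092
  k=3: C(10,3)·0.333333^3·0.666667^7 = 0.260123
  k=4: C(10,4)·0.333333^4·0.666667^6 = 0.227608
P(X ≤ 4) = 0.786872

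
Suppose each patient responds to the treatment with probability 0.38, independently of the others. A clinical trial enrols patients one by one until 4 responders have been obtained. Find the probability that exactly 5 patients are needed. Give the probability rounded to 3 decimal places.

Y = trial on which the fourth success occurs; negative binomial, r=4, p=0.38.
P(Y=5) = C(4,3) · p^4 · (1−p)^1
= 4 · 0.020851 · 0.62 = 0.05171

0.052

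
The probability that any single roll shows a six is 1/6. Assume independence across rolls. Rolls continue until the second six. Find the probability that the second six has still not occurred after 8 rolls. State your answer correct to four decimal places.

0.6047

Needing more than 8 rolls ⇔ fewer than 2 successes in the first 8. With X ~ Binomial(8, 0.166667), P(Y > 8) = P(X ≤ 1).
  k=0: C(8,0)·0.166667^0·0.833333^8 = 0.232568
  k=1: C(8,1)·0.166667^1·0.833333^7 = 0.372109
P(X ≤ 1) = 0.604677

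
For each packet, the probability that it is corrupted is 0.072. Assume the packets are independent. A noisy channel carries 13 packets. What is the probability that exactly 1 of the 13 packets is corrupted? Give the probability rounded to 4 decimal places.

0.3818

X ~ Binomial(n=13, p=0.072).
P(X=1) = C(13,1) · p^1 · (1−p)^12
= 13 · 0.072 · 0.40792 = 0.381814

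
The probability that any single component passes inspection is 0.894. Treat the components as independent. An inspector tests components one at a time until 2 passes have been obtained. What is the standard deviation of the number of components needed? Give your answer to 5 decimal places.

0.51503

Y = total components until the second success; negative binomial with r=2, p=0.894.
SD(Y) = √[r(1−p)/p²] = √(0.2652533) = 0.5150275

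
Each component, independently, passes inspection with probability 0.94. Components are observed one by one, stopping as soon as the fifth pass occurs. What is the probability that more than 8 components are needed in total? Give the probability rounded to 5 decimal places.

Needing more than 8 components ⇔ fewer than 5 successes in the first 8. With X ~ Binomial(8, 0.94), P(Y > 8) = P(X ≤ 4).
  k=0: C(8,0)·0.94^0·0.06^8 = 0.0000000
  k=1: C(8,1)·0.94^1·0.06^7 = 0.0000000
  k=2: C(8,2)·0.94^2·0.06^6 = 0.0000012
  k=3: C(8,3)·0.94^3·0.06^5 = 0.0000362
  k=4: C(8,4)·0.94^4·0.06^4 = 0.0007083
P(X ≤ 4) = 0.0007456

0.00075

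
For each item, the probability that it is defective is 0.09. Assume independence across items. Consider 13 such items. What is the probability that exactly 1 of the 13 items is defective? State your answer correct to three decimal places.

0.377

X ~ Binomial(n=13, p=0.09).
P(X=1) = C(13,1) · p^1 · (1−p)^12
= 13 · 0.09 · 0.32248 = 0.37730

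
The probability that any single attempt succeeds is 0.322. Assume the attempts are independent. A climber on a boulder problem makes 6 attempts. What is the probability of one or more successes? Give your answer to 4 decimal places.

0.9029

P(at least one) = 1 − P(none) = 1 − (1 − 0.322)^6
= 1 − 0.097136 = 0.902864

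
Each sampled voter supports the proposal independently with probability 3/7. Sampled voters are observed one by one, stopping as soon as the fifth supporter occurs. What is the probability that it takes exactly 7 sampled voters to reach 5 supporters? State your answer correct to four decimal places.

Y = trial on which the fifth success occurs; negative binomial, r=5, p=0.428571.
P(Y=7) = C(6,4) · p^5 · (1−p)^2
= 15 · 0.014458 · 0.32653 = 0.070816

0.0708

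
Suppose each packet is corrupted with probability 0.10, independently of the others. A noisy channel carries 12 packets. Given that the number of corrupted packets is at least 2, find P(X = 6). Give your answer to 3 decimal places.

0.001

X ~ Binomial(12, 0.10). Want P(X=6 | X≥2) = P(X=6) / P(X≥2).
P(X=6) = C(12,6)·0.10^6·0.90^6 = 0.00049
P(X≥2) = 1 − 0.28243 − 0.37657 = 0.34100
Ratio = 0.00049 / 0.34100 = 0.00144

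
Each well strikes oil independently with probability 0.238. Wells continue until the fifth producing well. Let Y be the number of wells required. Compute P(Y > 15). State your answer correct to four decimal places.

0.7254

Needing more than 15 wells ⇔ fewer than 5 successes in the first 15. With X ~ Binomial(15, 0.238), P(Y > 15) = P(X ≤ 4).
  k=0: C(15,0)·0.238^0·0.762^15 = 0.016956
  k=1: C(15,1)·0.238^1·0.762^14 = 0.079440
  k=2: C(15,2)·0.238^2·0.762^13 = 0.173683
  k=3: C(15,3)·0.238^3·0.762^12 = 0.235073
  k=4: C(15,4)·0.238^4·0.762^11 = 0.220265
P(X ≤ 4) = 0.725416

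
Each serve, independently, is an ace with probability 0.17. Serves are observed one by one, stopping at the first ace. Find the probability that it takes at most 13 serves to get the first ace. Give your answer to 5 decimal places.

0.91128

Y = number of serves to the first success; geometric, p = 0.17.
P(Y ≤ 13) = 1 − (1−p)^13 = 1 − 0.0887187 = 0.9112813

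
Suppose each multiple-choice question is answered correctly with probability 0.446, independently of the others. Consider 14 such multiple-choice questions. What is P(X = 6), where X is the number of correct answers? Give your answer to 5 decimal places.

0.20972

X ~ Binomial(n=14, p=0.446).
P(X=6) = C(14,6) · p^6 · (1−p)^8
= 3003 · 0.0078706 · 0.0088732 = 0.2097213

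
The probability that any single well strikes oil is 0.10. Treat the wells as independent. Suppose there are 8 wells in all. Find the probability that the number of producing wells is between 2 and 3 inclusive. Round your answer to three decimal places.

0.182

X ~ Binomial(8, 0.10); P(2 ≤ X ≤ 3) = Σ C(8,k) p^k (1−p)^(8−k) over k:
  k=2: C(8,2)·0.10^2·0.90^6 = 0.14880
  k=3: C(8,3)·0.10^3·0.90^5 = 0.03307
Total = 0.18187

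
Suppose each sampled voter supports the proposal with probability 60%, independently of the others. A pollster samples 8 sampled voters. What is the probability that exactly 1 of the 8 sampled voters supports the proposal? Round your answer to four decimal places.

X ~ Binomial(n=8, p=0.60).
P(X=1) = C(8,1) · p^1 · (1−p)^7
= 8 · 0.6 · 0.0016384 = 0.007864

0.0079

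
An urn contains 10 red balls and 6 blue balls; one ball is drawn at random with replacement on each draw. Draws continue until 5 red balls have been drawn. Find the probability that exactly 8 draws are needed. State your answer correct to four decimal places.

Y = trial on which the fifth success occurs; negative binomial, r=5, p=0.625.
P(Y=8) = C(7,4) · p^5 · (1−p)^3
= 35 · 0.095367 · 0.052734 = 0.176020

0.1760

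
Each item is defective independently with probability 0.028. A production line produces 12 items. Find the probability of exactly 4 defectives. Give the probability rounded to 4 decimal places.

X ~ Binomial(n=12, p=0.028).
P(X=4) = C(12,4) · p^4 · (1−p)^8
= 495 · 6.1466e-07 · 0.79676 = 0.000242

0.0002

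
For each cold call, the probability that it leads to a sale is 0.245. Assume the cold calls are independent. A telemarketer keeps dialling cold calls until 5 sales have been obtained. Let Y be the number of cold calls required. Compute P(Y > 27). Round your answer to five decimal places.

Needing more than 27 cold calls ⇔ fewer than 5 successes in the first 27. With X ~ Binomial(27, 0.245), P(Y > 27) = P(X ≤ 4).
  k=0: C(27,0)·0.245^0·0.755^27 = 0.0005065
  k=1: C(27,1)·0.245^1·0.755^26 = 0.0044376
  k=2: C(27,2)·0.245^2·0.755^25 = 0.0187203
  k=3: C(27,3)·0.245^3·0.755^24 = 0.0506234
  k=4: C(27,4)·0.245^4·0.755^23 = 0.0985647
P(X ≤ 4) = 0.1728525

0.17285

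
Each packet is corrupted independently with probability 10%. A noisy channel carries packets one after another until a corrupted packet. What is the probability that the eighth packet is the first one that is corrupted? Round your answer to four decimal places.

0.0478

Geometric (trials to first success), p = 0.10.
P(Y = 8) = (1−p)^7 · p = 0.4783 · 0.10 = 0.047830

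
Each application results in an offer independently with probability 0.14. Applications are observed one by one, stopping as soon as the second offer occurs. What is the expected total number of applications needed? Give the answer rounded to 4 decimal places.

14.2857

Y = total applications until the second success; negative binomial with r=2, p=0.14.
E[Y] = r / p = 2 / 0.14 = 14.285714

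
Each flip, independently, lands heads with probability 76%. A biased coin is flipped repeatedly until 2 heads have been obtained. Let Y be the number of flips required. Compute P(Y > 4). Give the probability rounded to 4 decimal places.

Needing more than 4 flips ⇔ fewer than 2 successes in the first 4. With X ~ Binomial(4, 0.76), P(Y > 4) = P(X ≤ 1).
  k=0: C(4,0)·0.76^0·0.24^4 = 0.003318
  k=1: C(4,1)·0.76^1·0.24^3 = 0.042025
P(X ≤ 1) = 0.045343

0.0453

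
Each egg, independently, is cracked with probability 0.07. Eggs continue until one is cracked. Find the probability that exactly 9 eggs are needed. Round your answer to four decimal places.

0.0392

Geometric (trials to first success), p = 0.07.
P(Y = 9) = (1−p)^8 · p = 0.55958 · 0.07 = 0.039171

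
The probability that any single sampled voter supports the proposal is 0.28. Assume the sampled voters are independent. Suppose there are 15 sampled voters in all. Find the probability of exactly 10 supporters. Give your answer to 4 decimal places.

X ~ Binomial(n=15, p=0.28).
P(X=10) = C(15,10) · p^10 · (1−p)^5
= 3003 · 2.962e-06 · 0.19349 = 0.001721

0.0017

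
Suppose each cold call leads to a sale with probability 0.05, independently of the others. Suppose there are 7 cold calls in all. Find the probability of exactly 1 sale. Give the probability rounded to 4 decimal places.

X ~ Binomial(n=7, p=0.05).
P(X=1) = C(7,1) · p^1 · (1−p)^6
= 7 · 0.05 · 0.73509 = 0.257282

0.2573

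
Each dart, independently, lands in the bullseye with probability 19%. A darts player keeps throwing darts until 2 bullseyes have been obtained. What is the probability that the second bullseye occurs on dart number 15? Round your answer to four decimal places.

0.0327

Y = trial on which the second success occurs; negative binomial, r=2, p=0.19.
P(Y=15) = C(14,1) · p^2 · (1−p)^13
= 14 · 0.0361 · 0.064611 = 0.032654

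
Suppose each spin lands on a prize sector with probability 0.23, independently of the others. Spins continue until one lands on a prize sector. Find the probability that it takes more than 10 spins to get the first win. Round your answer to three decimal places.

Y = number of spins to the first success; geometric, p = 0.23.
P(Y > 10) = P(first 10 all fail) = (1−p)^10 = 0.07327

0.073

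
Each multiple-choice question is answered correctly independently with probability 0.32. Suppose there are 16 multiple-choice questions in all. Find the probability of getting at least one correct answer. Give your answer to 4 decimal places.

0.9979

P(at least one) = 1 − P(none) = 1 − (1 − 0.32)^16
= 1 − 0.002090 = 0.997910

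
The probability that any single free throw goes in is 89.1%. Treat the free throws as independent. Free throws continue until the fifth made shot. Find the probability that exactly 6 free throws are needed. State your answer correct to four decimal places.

0.3060

Y = trial on which the fifth success occurs; negative binomial, r=5, p=0.891.
P(Y=6) = C(5,4) · p^5 · (1−p)^1
= 5 · 0.56155 · 0.109 = 0.306045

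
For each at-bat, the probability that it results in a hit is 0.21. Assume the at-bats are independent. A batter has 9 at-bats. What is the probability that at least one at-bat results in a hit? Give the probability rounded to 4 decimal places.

0.8801

P(at least one) = 1 − P(none) = 1 − (1 − 0.21)^9
= 1 − 0.119852 = 0.880148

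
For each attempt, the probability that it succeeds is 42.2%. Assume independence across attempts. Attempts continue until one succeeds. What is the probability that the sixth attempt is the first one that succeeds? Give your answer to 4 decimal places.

Geometric (trials to first success), p = 0.422.
P(Y = 6) = (1−p)^5 · p = 0.064512 · 0.422 = 0.027224

0.0272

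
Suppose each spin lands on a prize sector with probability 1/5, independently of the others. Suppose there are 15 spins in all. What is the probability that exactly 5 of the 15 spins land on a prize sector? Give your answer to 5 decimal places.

0.10318

X ~ Binomial(n=15, p=0.20).
P(X=5) = C(15,5) · p^5 · (1−p)^10
= 3003 · 0.00032 · 0.10737 = 0.1031823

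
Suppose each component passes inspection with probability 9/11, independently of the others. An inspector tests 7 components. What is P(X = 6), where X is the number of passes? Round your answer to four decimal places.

X ~ Binomial(n=7, p=0.818182).
P(X=6) = C(7,6) · p^6 · (1−p)^1
= 7 · 0.29998 · 0.18182 = 0.381799

0.3818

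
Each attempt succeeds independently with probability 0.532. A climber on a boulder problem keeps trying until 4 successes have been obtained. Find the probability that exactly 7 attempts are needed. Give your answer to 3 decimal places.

0.164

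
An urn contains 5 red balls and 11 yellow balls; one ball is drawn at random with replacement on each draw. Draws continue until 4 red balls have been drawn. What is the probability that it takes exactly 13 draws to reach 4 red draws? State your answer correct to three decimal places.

Y = trial on which the fourth success occurs; negative binomial, r=4, p=0.3125.
P(Y=13) = C(12,3) · p^4 · (1−p)^9
= 220 · 0.0095367 · 0.034313 = 0.07199

0.072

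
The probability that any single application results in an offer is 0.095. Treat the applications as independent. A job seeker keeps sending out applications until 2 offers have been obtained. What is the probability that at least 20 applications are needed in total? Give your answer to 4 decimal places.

Needing more than 19 applications ⇔ fewer than 2 successes in the first 19. With X ~ Binomial(19, 0.095), P(Y > 19) = P(X ≤ 1).
  k=0: C(19,0)·0.095^0·0.905^19 = 0.150080
  k=1: C(19,1)·0.095^1·0.905^18 = 0.299331
P(X ≤ 1) = 0.449411

0.4494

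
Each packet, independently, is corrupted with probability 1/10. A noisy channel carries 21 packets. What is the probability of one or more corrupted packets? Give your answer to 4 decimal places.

0.8906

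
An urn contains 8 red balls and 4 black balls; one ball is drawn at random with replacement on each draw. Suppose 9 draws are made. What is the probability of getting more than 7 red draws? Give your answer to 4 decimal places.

0.1431

X ~ Binomial(9, 0.666667); P(X ≥ 8) = Σ C(9,k) p^k (1−p)^(9−k) over k:
  k=8: C(9,8)·0.666667^8·0.333333^1 = 0.117055
  k=9: C(9,9)·0.666667^9·0.333333^0 = 0.026012
Total = 0.143068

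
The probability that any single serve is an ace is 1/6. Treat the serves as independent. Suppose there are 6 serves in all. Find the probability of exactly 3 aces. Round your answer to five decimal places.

X ~ Binomial(n=6, p=0.166667).
P(X=3) = C(6,3) · p^3 · (1−p)^3
= 20 · 0.0046296 · 0.5787 = 0.0535837

0.05358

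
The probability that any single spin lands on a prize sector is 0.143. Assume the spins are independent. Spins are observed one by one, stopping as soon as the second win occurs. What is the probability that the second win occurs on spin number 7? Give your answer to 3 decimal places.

0.057

Y = trial on which the second success occurs; negative binomial, r=2, p=0.143.
P(Y=7) = C(6,1) · p^2 · (1−p)^5
= 6 · 0.020449 · 0.46228 = 0.05672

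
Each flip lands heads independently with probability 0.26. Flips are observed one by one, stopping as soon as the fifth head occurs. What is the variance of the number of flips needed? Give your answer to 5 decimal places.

Y = total flips until the fifth success; negative binomial with r=5, p=0.26.
Var(Y) = r(1−p)/p² = 5·0.74 / 0.26² = 54.7337278

54.73373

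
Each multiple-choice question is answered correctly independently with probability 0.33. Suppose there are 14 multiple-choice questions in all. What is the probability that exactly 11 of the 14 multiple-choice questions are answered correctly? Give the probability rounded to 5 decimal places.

0.00055

X ~ Binomial(n=14, p=0.33).
P(X=11) = C(14,11) · p^11 · (1−p)^3
= 364 · 5.0542e-06 · 0.30076 = 0.0005533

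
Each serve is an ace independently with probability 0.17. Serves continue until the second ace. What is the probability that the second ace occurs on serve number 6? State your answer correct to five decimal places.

Y = trial on which the second success occurs; negative binomial, r=2, p=0.17.
P(Y=6) = C(5,1) · p^2 · (1−p)^4
= 5 · 0.0289 · 0.47458 = 0.0685773

0.06858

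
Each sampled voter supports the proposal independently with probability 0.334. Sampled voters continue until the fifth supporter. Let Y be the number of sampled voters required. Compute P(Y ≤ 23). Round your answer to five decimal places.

Finishing within 23 sampled voters ⇔ at least 5 successes in the first 23. With X ~ Binomial(23, 0.334), P(Y ≤ 23) = 1 − P(X ≤ 4).
  k=0: C(23,0)·0.334^0·0.666^23 = 0.0000871
  k=1: C(23,1)·0.334^1·0.666^22 = 0.0010044
  k=2: C(23,2)·0.334^2·0.666^21 = 0.0055408
  k=3: C(23,3)·0.334^3·0.666^20 = 0.0194510
  k=4: C(23,4)·0.334^4·0.666^19 = 0.0487736
1 − 0.0748569 = 0.9251431

0.92514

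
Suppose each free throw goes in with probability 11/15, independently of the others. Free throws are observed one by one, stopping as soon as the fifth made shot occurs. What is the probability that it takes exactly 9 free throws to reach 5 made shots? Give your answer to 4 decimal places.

0.0751

Y = trial on which the fifth success occurs; negative binomial, r=5, p=0.733333.
P(Y=9) = C(8,4) · p^5 · (1−p)^4
= 70 · 0.21208 · 0.0050568 = 0.075072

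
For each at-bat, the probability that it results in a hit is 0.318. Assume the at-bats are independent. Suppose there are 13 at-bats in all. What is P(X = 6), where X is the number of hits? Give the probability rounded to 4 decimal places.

X ~ Binomial(n=13, p=0.318).
P(X=6) = C(13,6) · p^6 · (1−p)^7
= 1716 · 0.0010341 · 0.068626 = 0.121779

0.1218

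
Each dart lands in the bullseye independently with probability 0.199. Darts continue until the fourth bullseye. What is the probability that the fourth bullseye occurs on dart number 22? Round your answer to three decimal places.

0.038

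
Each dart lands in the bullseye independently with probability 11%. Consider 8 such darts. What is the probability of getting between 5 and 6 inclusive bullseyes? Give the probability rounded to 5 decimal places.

0.00068

X ~ Binomial(8, 0.11); P(5 ≤ X ≤ 6) = Σ C(8,k) p^k (1−p)^(8−k) over k:
  k=5: C(8,5)·0.11^5·0.89^3 = 0.0006358
  k=6: C(8,6)·0.11^6·0.89^2 = 0.0000393
Total = 0.0006751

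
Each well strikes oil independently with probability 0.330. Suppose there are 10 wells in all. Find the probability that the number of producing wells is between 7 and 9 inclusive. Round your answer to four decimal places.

0.0185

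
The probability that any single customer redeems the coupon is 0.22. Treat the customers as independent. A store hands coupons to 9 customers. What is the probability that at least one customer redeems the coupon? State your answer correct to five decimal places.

0.89313

P(at least one) = 1 − P(none) = 1 − (1 − 0.22)^9
= 1 − 0.1068689 = 0.8931311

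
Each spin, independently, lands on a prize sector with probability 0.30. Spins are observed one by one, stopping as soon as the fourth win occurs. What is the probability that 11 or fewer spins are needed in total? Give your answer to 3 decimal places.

0.430

Finishing within 11 spins ⇔ at least 4 successes in the first 11. With X ~ Binomial(11, 0.30), P(Y ≤ 11) = 1 − P(X ≤ 3).
  k=0: C(11,0)·0.30^0·0.70^11 = 0.01977
  k=1: C(11,1)·0.30^1·0.70^10 = 0.09322
  k=2: C(11,2)·0.30^2·0.70^9 = 0.19975
  k=3: C(11,3)·0.30^3·0.70^8 = 0.25682
1 − 0.56956 = 0.43044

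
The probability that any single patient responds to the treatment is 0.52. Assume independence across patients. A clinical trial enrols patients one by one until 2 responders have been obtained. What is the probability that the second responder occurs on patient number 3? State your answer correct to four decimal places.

Y = trial on which the second success occurs; negative binomial, r=2, p=0.52.
P(Y=3) = C(2,1) · p^2 · (1−p)^1
= 2 · 0.2704 · 0.48 = 0.259584

0.2596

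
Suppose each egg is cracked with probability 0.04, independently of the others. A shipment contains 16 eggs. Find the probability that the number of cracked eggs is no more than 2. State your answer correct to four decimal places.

X ~ Binomial(16, 0.04); P(X ≤ 2) = Σ C(16,k) p^k (1−p)^(16−k) over k:
  k=0: C(16,0)·0.04^0·0.96^16 = 0.520403
  k=1: C(16,1)·0.04^1·0.96^15 = 0.346935
  k=2: C(16,2)·0.04^2·0.96^14 = 0.108417
Total = 0.975755

0.9758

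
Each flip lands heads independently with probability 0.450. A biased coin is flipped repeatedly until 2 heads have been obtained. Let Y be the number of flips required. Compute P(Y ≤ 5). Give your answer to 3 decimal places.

0.744

Finishing within 5 flips ⇔ at least 2 successes in the first 5. With X ~ Binomial(5, 0.45), P(Y ≤ 5) = 1 − P(X ≤ 1).
  k=0: C(5,0)·0.45^0·0.55^5 = 0.05033
  k=1: C(5,1)·0.45^1·0.55^4 = 0.20589
1 − 0.25622 = 0.74378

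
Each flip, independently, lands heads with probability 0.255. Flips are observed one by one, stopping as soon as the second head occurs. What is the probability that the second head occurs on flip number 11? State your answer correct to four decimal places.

0.0460

Y = trial on which the second success occurs; negative binomial, r=2, p=0.255.
P(Y=11) = C(10,1) · p^2 · (1−p)^9
= 10 · 0.065025 · 0.070698 = 0.045971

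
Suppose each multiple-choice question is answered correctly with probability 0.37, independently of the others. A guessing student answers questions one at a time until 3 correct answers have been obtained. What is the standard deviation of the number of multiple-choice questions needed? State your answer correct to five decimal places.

3.71560

Y = total multiple-choice questions until the third success; negative binomial with r=3, p=0.37.
SD(Y) = √[r(1−p)/p²] = √(13.8056976) = 3.7156019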